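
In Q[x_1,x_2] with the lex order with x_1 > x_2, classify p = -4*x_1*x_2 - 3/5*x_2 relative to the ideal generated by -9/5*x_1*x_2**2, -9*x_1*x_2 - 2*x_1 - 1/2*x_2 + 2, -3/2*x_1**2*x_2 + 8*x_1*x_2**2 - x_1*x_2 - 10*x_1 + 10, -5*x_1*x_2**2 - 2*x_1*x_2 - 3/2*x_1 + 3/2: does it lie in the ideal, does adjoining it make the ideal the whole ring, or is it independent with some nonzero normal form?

-4*x_1*x_2 - 3/5*x_2 lies in I (it reduces to 0).

First compute the reduced Gröbner basis of I by Buchberger's algorithm.
f_1 = -9/5*x_1*x_2**2, LT = x_1*x_2**2.
f_2 = -9*x_1*x_2 - 2*x_1 - 1/2*x_2 + 2, LT = x_1*x_2.
f_3 = -3/2*x_1**2*x_2 + 8*x_1*x_2**2 - x_1*x_2 - 10*x_1 + 10, LT = x_1**2*x_2.
f_4 = -5*x_1*x_2**2 - 2*x_1*x_2 - 3/2*x_1 + 3/2, LT = x_1*x_2**2.

S(f_1,f_2): lcm = x_1*x_2**2. S = -2/9*x_1*x_2 - 1/18*x_2**2 + 2/9*x_2.
  leading term x_1*x_2: subtract (2/81)·f_2 from -2/9*x_1*x_2 - 1/18*x_2**2 + 2/9*x_2 → 4/81*x_1 - 1/18*x_2**2 + 19/81*x_2 - 4/81
  leading term x_1: no divisor's leading term divides it; move 4/81*x_1 to the remainder.
  leading term x_2**2: no divisor's leading term divides it; move -1/18*x_2**2 to the remainder.
  leading term x_2: no divisor's leading term divides it; move 19/81*x_2 to the remainder.
  leading term 1: no divisor's leading term divides it; move -4/81 to the remainder.
  remainder 4/81*x_1 - 1/18*x_2**2 + 19/81*x_2 - 4/81 ≠ 0; add h_5 = 4/81*x_1 - 1/18*x_2**2 + 19/81*x_2 - 4/81 to the basis.

S(f_1,f_3): lcm = x_1**2*x_2**2. S = 16/3*x_1*x_2**3 - 2/3*x_1*x_2**2 - 20/3*x_1*x_2 + 20/3*x_2.
  leading term x_1*x_2**3: subtract (-80/27*x_2)·f_1 from 16/3*x_1*x_2**3 - 2/3*x_1*x_2**2 - 20/3*x_1*x_2 + 20/3*x_2 → -2/3*x_1*x_2**2 - 20/3*x_1*x_2 + 20/3*x_2
  leading term x_1*x_2**2: subtract (10/27)·f_1 from -2/3*x_1*x_2**2 - 20/3*x_1*x_2 + 20/3*x_2 → -20/3*x_1*x_2 + 20/3*x_2
  leading term x_1*x_2: subtract (20/27)·f_2 from -20/3*x_1*x_2 + 20/3*x_2 → 40/27*x_1 + 190/27*x_2 - 40/27
  leading term x_1: subtract (30)·h_5 from 40/27*x_1 + 190/27*x_2 - 40/27 → 5/3*x_2**2
  leading term x_2**2: no divisor's leading term divides it; move 5/3*x_2**2 to the remainder.
  remainder 5/3*x_2**2 ≠ 0; add h_6 = 5/3*x_2**2 to the basis.

S(f_1,f_4): lcm = x_1*x_2**2. S = -2/5*x_1*x_2 - 3/10*x_1 + 3/10.
  leading term x_1*x_2: subtract (2/45)·f_2 from -2/5*x_1*x_2 - 3/10*x_1 + 3/10 → -19/90*x_1 + 1/45*x_2 + 19/90
  leading term x_1: subtract (-171/40)·h_5 from -19/90*x_1 + 1/45*x_2 + 19/90 → -19/80*x_2**2 + 41/40*x_2
  leading term x_2**2: subtract (-57/400)·h_6 from -19/80*x_2**2 + 41/40*x_2 → 41/40*x_2
  leading term x_2: no divisor's leading term divides it; move 41/40*x_2 to the remainder.
  remainder 41/40*x_2 ≠ 0; add h_7 = 41/40*x_2 to the basis.

The other S-polynomials (S(f_2,f_3), S(f_2,f_4), S(f_3,f_4), S(f_1,h_5), S(f_2,h_5), S(f_3,h_5), S(f_4,h_5), S(f_1,h_6), S(f_2,h_6), S(f_3,h_6), S(f_4,h_6), S(h_5,h_6), S(f_1,h_7), S(f_2,h_7), S(f_3,h_7), S(f_4,h_7), S(h_5,h_7), S(h_6,h_7)) all reduce to 0 modulo the current basis, so we have a Gröbner basis.
Inter-reduce: drop elements whose leading term is divisible by another's, tail-reduce, and make monic.
Reduced Gröbner basis: {x_1 - 1, x_2}.
Label its elements g_1 = x_1 - 1, g_2 = x_2.

Reduce p = -4*x_1*x_2 - 3/5*x_2 modulo G:
  leading term x_1*x_2: subtract (-4*x_2)·g_1 from -4*x_1*x_2 - 3/5*x_2 → -23/5*x_2
  leading term x_2: subtract (-23/5)·g_2 from -23/5*x_2 → 0
  normal form = 0.
Since the normal form is 0, p ∈ I.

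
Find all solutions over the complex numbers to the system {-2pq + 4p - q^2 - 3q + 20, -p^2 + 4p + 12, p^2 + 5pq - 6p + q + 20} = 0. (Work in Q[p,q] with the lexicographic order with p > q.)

Compute a lex Gröbner basis by Buchberger's algorithm.
f_1 = -2pq + 4p - q^2 - 3q + 20, LT = pq.
f_2 = -p^2 + 4p + 12, LT = p^2.
f_3 = p^2 + 5pq - 6p + q + 20, LT = p^2.

S(f_1,f_2): lcm = p^2q. S = -2p^2 + 1/2pq^2 + 11/2pq - 10p + 12q.
  reduce S modulo (f_1, f_2, f_3):
  remainder -5p - 1/4q^3 - 4q^2 + 29/4q + 41 ≠ 0; add h_4 = -5p - 1/4q^3 - 4q^2 + 29/4q + 41 to the basis.

S(f_1,f_3): lcm = p^2q. S = -2p^2 - 9/2pq^2 + 15/2pq - 10p - q^2 - 20q.
  reduce S modulo (f_1, f_2, f_3, h_4):
  remainder 33/10q^3 + 233/10q^2 - 466/5q - 1056/5 ≠ 0; add h_5 = 33/10q^3 + 233/10q^2 - 466/5q - 1056/5 to the basis.

S(f_2,f_3): lcm = p^2. S = -5pq + 2p - q - 32.
  reduce S modulo (f_1, f_2, f_3, h_4, h_5):
  remainder 401/66q^2 + 409/66q - 122 ≠ 0; add h_6 = 401/66q^2 + 409/66q - 122 to the basis.

S(f_1,h_4): lcm = pq. S = -2p - 1/20q^4 - 4/5q^3 + 39/20q^2 + 97/10q - 10.
  reduce S modulo (f_1, f_2, f_3, h_4, h_5, h_6):
  remainder -47985/4411q + 191940/4411 ≠ 0; add h_7 = -47985/4411q + 191940/4411 to the basis.

The other S-polynomials (S(f_2,h_4), S(f_3,h_4), S(f_1,h_5), S(f_2,h_5), S(f_3,h_5), S(h_4,h_5), S(f_1,h_6), S(f_2,h_6), S(f_3,h_6), S(h_4,h_6), S(h_5,h_6), S(f_1,h_7), S(f_2,h_7), S(f_3,h_7), S(h_4,h_7), S(h_5,h_7), S(h_6,h_7)) all reduce to 0 modulo the current basis, so we have a Gröbner basis.
Inter-reduce: drop elements whose leading term is divisible by another's, tail-reduce, and make monic.
Reduced Gröbner basis: {p + 2, q - 4}.

A lex Gröbner basis eliminates variables successively. Here q - 4 depends only on q, with roots {4}; lifting each root through the earlier basis elements recovers the full solutions.
  q = 4: the earlier basis element becomes p + 2 = 0, giving p = -2 — point (-2, 4).

{(-2, 4)}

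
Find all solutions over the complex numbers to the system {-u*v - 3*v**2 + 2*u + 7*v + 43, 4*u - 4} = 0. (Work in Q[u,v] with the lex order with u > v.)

{(1, -3), (1, 5)}

Compute a lex Gröbner basis by Buchberger's algorithm.
f_1 = -u*v + 2*u - 3*v**2 + 7*v + 43, LT = u*v.
f_2 = 4*u - 4, LT = u.

S(f_1,f_2): lcm = u*v. S = -2*u + 3*v**2 - 6*v - 43.
  leading term u: subtract (-1/2)·f_2 from -2*u + 3*v**2 - 6*v - 43 → 3*v**2 - 6*v - 45
  leading term v**2: no divisor's leading term divides it; move 3*v**2 to the remainder.
  leading term v: no divisor's leading term divides it; move -6*v to the remainder.
  leading term 1: no divisor's leading term divides it; move -45 to the remainder.
  remainder 3*v**2 - 6*v - 45 ≠ 0; add h_3 = 3*v**2 - 6*v - 45 to the basis.

S(f_1,h_3): lcm = u*v**2. S = 15*u + 3*v**3 - 7*v**2 - 43*v.
  leading term u: subtract (15/4)·f_2 from 15*u + 3*v**3 - 7*v**2 - 43*v → 3*v**3 - 7*v**2 - 43*v + 15
  leading term v**3: subtract (v)·h_3 from 3*v**3 - 7*v**2 - 43*v + 15 → -v**2 + 2*v + 15
  leading term v**2: subtract (-1/3)·h_3 from -v**2 + 2*v + 15 → 0
  remainder 0.

S(f_2,h_3): leading monomials are coprime, so the S-polynomial reduces to 0 (Buchberger's first criterion).
Every S-polynomial of the final basis reduces to 0, so we have a Gröbner basis.
Inter-reduce: drop elements whose leading term is divisible by another's, tail-reduce, and make monic.
Reduced Gröbner basis: {u - 1, v**2 - 2*v - 15}.

Since the basis is lex-ordered, v**2 - 2*v - 15 is univariate in v. Its roots are {-3, 5}. Back-substituting each root into the other basis elements fixes the other coordinates.
  v = -3: the earlier basis element becomes u - 1 = 0, giving u = 1 — point (1, -3).
  v = 5: the earlier basis element becomes u - 1 = 0, giving u = 1 — point (1, 5).
Substituting each solution back into the original system confirms all equations vanish.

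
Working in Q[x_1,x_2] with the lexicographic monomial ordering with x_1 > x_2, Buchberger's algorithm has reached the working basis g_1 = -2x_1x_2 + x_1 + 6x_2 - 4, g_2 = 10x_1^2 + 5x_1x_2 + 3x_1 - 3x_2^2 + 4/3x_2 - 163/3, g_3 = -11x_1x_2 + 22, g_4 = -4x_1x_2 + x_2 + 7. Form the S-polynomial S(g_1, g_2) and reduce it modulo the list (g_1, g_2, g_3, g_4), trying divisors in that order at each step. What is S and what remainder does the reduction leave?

S(g_1, g_2) = -1/2x_1^2 - 1/2x_1x_2^2 - 33/10x_1x_2 + 2x_1 + 3/10x_2^3 - 2/15x_2^2 + 163/30x_2; remainder on division = 1/2x_1 + 3/10x_2^3 - 107/60x_2^2 - 17/5x_2 + 233/60.

lcm(LM(g_1), LM(g_2)) = x_1^2x_2.
S = (lcm/LT(g_1))·g_1 − (lcm/LT(g_2))·g_2 = -1/2x_1^2 - 1/2x_1x_2^2 - 33/10x_1x_2 + 2x_1 + 3/10x_2^3 - 2/15x_2^2 + 163/30x_2.
Reduce S modulo (g_1, g_2, g_3, g_4) in that order:
  leading term x_1^2: subtract (-1/20)·g_2 from -1/2x_1^2 - 1/2x_1x_2^2 - 33/10x_1x_2 + 2x_1 + 3/10x_2^3 - 2/15x_2^2 + 163/30x_2 → -1/2x_1x_2^2 - 61/20x_1x_2 + 43/20x_1 + 3/10x_2^3 - 17/60x_2^2 + 11/2x_2 - 163/60
  leading term x_1x_2^2: subtract (1/4x_2)·g_1 from -1/2x_1x_2^2 - 61/20x_1x_2 + 43/20x_1 + 3/10x_2^3 - 17/60x_2^2 + 11/2x_2 - 163/60 → -33/10x_1x_2 + 43/20x_1 + 3/10x_2^3 - 107/60x_2^2 + 13/2x_2 - 163/60
  leading term x_1x_2: subtract (33/20)·g_1 from -33/10x_1x_2 + 43/20x_1 + 3/10x_2^3 - 107/60x_2^2 + 13/2x_2 - 163/60 → 1/2x_1 + 3/10x_2^3 - 107/60x_2^2 - 17/5x_2 + 233/60
  leading term x_1: no divisor's leading term divides it; move 1/2x_1 to the remainder.
  leading term x_2^3: no divisor's leading term divides it; move 3/10x_2^3 to the remainder.
  leading term x_2^2: no divisor's leading term divides it; move -107/60x_2^2 to the remainder.
  leading term x_2: no divisor's leading term divides it; move -17/5x_2 to the remainder.
  leading term 1: no divisor's leading term divides it; move 233/60 to the remainder.
The remainder 1/2x_1 + 3/10x_2^3 - 107/60x_2^2 - 17/5x_2 + 233/60 is nonzero, so it would be added as the next basis element.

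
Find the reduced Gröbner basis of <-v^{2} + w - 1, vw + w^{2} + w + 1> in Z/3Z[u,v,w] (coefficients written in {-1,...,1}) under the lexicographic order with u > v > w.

f_1 = -v^{2} + w - 1, LT = v^{2}.
f_2 = vw + w^{2} + w + 1, LT = vw.

S(f_1,f_2): lcm = v^{2}w. S = -vw^{2} - vw - v - w^{2} + w.
  leading term vw^{2}: subtract (-w)·f_2 from -vw^{2} - vw - v - w^{2} + w → -vw - v + w^{3} - w
  leading term vw: subtract (-1)·f_2 from -vw - v + w^{3} - w → -v + w^{3} + w^{2} + 1
  leading term v: no divisor's leading term divides it; move -v to the remainder.
  leading term w^{3}: no divisor's leading term divides it; move w^{3} to the remainder.
  leading term w^{2}: no divisor's leading term divides it; move w^{2} to the remainder.
  leading term 1: no divisor's leading term divides it; move 1 to the remainder.
  remainder -v + w^{3} + w^{2} + 1 ≠ 0; add g_3 = -v + w^{3} + w^{2} + 1 to the basis.

S(f_1,g_3): lcm = v^{2}. S = vw^{3} + vw^{2} + v - w + 1.
  leading term vw^{3}: subtract (w^{2})·f_2 from vw^{3} + vw^{2} + v - w + 1 → vw^{2} + v - w^{4} - w^{3} - w^{2} - w + 1
  leading term vw^{2}: subtract (w)·f_2 from vw^{2} + v - w^{4} - w^{3} - w^{2} - w + 1 → v - w^{4} + w^{3} + w^{2} + w + 1
  leading term v: subtract (-1)·g_3 from v - w^{4} + w^{3} + w^{2} + w + 1 → -w^{4} - w^{3} - w^{2} + w - 1
  leading term w^{4}: no divisor's leading term divides it; move -w^{4} to the remainder.
  leading term w^{3}: no divisor's leading term divides it; move -w^{3} to the remainder.
  leading term w^{2}: no divisor's leading term divides it; move -w^{2} to the remainder.
  leading term w: no divisor's leading term divides it; move w to the remainder.
  leading term 1: no divisor's leading term divides it; move -1 to the remainder.
  remainder -w^{4} - w^{3} - w^{2} + w - 1 ≠ 0; add g_4 = -w^{4} - w^{3} - w^{2} + w - 1 to the basis.

The other S-polynomials (S(f_2,g_3), S(f_1,g_4), S(f_2,g_4), S(g_3,g_4)) all reduce to 0 modulo the current basis, so we have a Gröbner basis.
Inter-reduce: drop elements whose leading term is divisible by another's, tail-reduce, and make monic.

G = {v - w^{3} - w^{2} - 1, w^{4} + w^{3} + w^{2} - w + 1}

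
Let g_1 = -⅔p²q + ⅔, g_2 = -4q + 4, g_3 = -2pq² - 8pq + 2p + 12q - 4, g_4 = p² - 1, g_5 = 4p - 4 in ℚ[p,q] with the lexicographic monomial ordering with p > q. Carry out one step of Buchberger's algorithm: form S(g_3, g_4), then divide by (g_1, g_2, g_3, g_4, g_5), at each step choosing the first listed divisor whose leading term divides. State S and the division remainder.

S(g_3, g_4) = 4p²q - p² - 6pq + 2p + q²; remainder on division = 0.

lcm(LM(g_3), LM(g_4)) = p²q².
S = (lcm/LT(g_3))·g_3 − (lcm/LT(g_4))·g_4 = 4p²q - p² - 6pq + 2p + q².
Reduce S modulo (g_1, g_2, g_3, g_4, g_5) in that order:
  leading term p²q: subtract (-6)·g_1 from 4p²q - p² - 6pq + 2p + q² → -p² - 6pq + 2p + q² + 4
  leading term p²: subtract (-1)·g_4 from -p² - 6pq + 2p + q² + 4 → -6pq + 2p + q² + 3
  leading term pq: subtract (3/2p)·g_2 from -6pq + 2p + q² + 3 → -4p + q² + 3
  leading term p: subtract (-1)·g_5 from -4p + q² + 3 → q² - 1
  leading term q²: subtract (-¼q)·g_2 from q² - 1 → q - 1
  leading term q: subtract (-¼)·g_2 from q - 1 → 0
The remainder is 0, so this S-polynomial contributes no new basis element.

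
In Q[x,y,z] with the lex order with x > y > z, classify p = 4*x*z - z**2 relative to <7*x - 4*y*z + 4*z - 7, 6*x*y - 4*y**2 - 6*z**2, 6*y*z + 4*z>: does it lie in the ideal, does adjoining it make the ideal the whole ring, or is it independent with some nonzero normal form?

4*x*z - z**2 is independent of I; its normal form modulo I is -101/21*z**2 + 4*z.

First compute the reduced Gröbner basis of I by Buchberger's algorithm.
f_1 = 7*x - 4*y*z + 4*z - 7, LT = x.
f_2 = 6*x*y - 4*y**2 - 6*z**2, LT = x*y.
f_3 = 6*y*z + 4*z, LT = y*z.

S(f_1,f_2): lcm = x*y. S = -4/7*y**2*z + 2/3*y**2 + 4/7*y*z - y + z**2.
  leading term y**2*z: subtract (-2/21*y)·f_3 from -4/7*y**2*z + 2/3*y**2 + 4/7*y*z - y + z**2 → 2/3*y**2 + 20/21*y*z - y + z**2
  leading term y**2: no divisor's leading term divides it; move 2/3*y**2 to the remainder.
  leading term y*z: subtract (10/63)·f_3 from 20/21*y*z - y + z**2 → -y + z**2 - 40/63*z
  leading term y: no divisor's leading term divides it; move -y to the remainder.
  leading term z**2: no divisor's leading term divides it; move z**2 to the remainder.
  leading term z: no divisor's leading term divides it; move -40/63*z to the remainder.
  remainder 2/3*y**2 - y + z**2 - 40/63*z ≠ 0; add h_4 = 2/3*y**2 - y + z**2 - 40/63*z to the basis.

S(f_2,f_3): lcm = x*y*z. S = -2/3*x*z - 2/3*y**2*z - z**3.
  leading term x*z: subtract (-2/21*z)·f_1 from -2/3*x*z - 2/3*y**2*z - z**3 → -2/3*y**2*z - 8/21*y*z**2 - z**3 + 8/21*z**2 - 2/3*z
  leading term y**2*z: subtract (-1/9*y)·f_3 from -2/3*y**2*z - 8/21*y*z**2 - z**3 + 8/21*z**2 - 2/3*z → -8/21*y*z**2 + 4/9*y*z - z**3 + 8/21*z**2 - 2/3*z
  leading term y*z**2: subtract (-4/63*z)·f_3 from -8/21*y*z**2 + 4/9*y*z - z**3 + 8/21*z**2 - 2/3*z → 4/9*y*z - z**3 + 40/63*z**2 - 2/3*z
  leading term y*z: subtract (2/27)·f_3 from 4/9*y*z - z**3 + 40/63*z**2 - 2/3*z → -z**3 + 40/63*z**2 - 26/27*z
  leading term z**3: no divisor's leading term divides it; move -z**3 to the remainder.
  leading term z**2: no divisor's leading term divides it; move 40/63*z**2 to the remainder.
  leading term z: no divisor's leading term divides it; move -26/27*z to the remainder.
  remainder -z**3 + 40/63*z**2 - 26/27*z ≠ 0; add h_5 = -z**3 + 40/63*z**2 - 26/27*z to the basis.

The other S-polynomials (S(f_1,f_3), S(f_1,h_4), S(f_2,h_4), S(f_3,h_4), S(f_1,h_5), S(f_2,h_5), S(f_3,h_5), S(h_4,h_5)) all reduce to 0 modulo the current basis, so we have a Gröbner basis.
Inter-reduce: drop elements whose leading term is divisible by another's, tail-reduce, and make monic.
Reduced Gröbner basis: {x + 20/21*z - 1, y**2 - 3/2*y + 3/2*z**2 - 20/21*z, y*z + 2/3*z, z**3 - 40/63*z**2 + 26/27*z}.
Label its elements g_1 = x + 20/21*z - 1, g_2 = y**2 - 3/2*y + 3/2*z**2 - 20/21*z, g_3 = y*z + 2/3*z, g_4 = z**3 - 40/63*z**2 + 26/27*z.

Reduce p = 4*x*z - z**2 modulo G:
  leading term x*z: subtract (4*z)·g_1 from 4*x*z - z**2 → -101/21*z**2 + 4*z
  leading term z**2: no divisor's leading term divides it; move -101/21*z**2 to the remainder.
  leading term z: no divisor's leading term divides it; move 4*z to the remainder.
  normal form = -101/21*z**2 + 4*z.
The normal form is nonzero, so p ∉ I. Since p minus its normal form lies in I, I + (p) = I + (r) where r = -101/21*z**2 + 4*z; decide whether this ideal is the whole ring.
Run Buchberger on G together with r (pairs among the g_i already reduce to 0 since G is a Gröbner basis):
g_1 = x + 20/21*z - 1, LT = x.
g_2 = y**2 - 3/2*y + 3/2*z**2 - 20/21*z, LT = y**2.
g_3 = y*z + 2/3*z, LT = y*z.
g_4 = z**3 - 40/63*z**2 + 26/27*z, LT = z**3.
r = -101/21*z**2 + 4*z, LT = z**2.

S(g_4,r): lcm = z**3. S = 1252/6363*z**2 + 26/27*z.
  leading term z**2: subtract (-1252/30603)·r from 1252/6363*z**2 + 26/27*z → 310298/275427*z
  leading term z: no divisor's leading term divides it; move 310298/275427*z to the remainder.
  remainder 310298/275427*z ≠ 0; add m_6 = 310298/275427*z to the basis.

The other S-polynomials (S(g_1,g_2), S(g_1,g_3), S(g_1,g_4), S(g_1,r), S(g_2,g_3), S(g_2,g_4), S(g_2,r), S(g_3,g_4), S(g_3,r), S(g_1,m_6), S(g_2,m_6), S(g_3,m_6), S(g_4,m_6), S(r,m_6)) all reduce to 0 modulo the current basis, so we have a Gröbner basis.
Inter-reduce: drop elements whose leading term is divisible by another's, tail-reduce, and make monic.
Reduced Gröbner basis: {x - 1, y**2 - 3/2*y, z}.
The reduced Gröbner basis of I + (p) is {x - 1, y**2 - 3/2*y, z} ≠ {1}, a proper ideal, so the enlarged system stays consistent: p is independent of I, with normal form -101/21*z**2 + 4*z.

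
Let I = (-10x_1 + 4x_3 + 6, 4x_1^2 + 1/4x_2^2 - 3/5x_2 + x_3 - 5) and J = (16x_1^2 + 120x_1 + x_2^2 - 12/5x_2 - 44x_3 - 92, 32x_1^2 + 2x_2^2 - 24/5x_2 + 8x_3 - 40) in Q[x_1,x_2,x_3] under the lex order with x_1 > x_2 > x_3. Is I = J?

Yes, the ideals are equal.

Two ideals are equal iff their reduced Gröbner bases coincide (the reduced basis is unique for a fixed ordering).
Buchberger on the first generating set:
f_1 = -10x_1 + 4x_3 + 6, LT = x_1.
f_2 = 4x_1^2 + 1/4x_2^2 - 3/5x_2 + x_3 - 5, LT = x_1^2.

S(f_1,f_2): lcm = x_1^2. S = -2/5x_1x_3 - 3/5x_1 - 1/16x_2^2 + 3/20x_2 - 1/4x_3 + 5/4.
  reduce S modulo (f_1, f_2):
  remainder -1/16x_2^2 + 3/20x_2 - 4/25x_3^2 - 73/100x_3 + 89/100 ≠ 0; add g_3 = -1/16x_2^2 + 3/20x_2 - 4/25x_3^2 - 73/100x_3 + 89/100 to the basis.

The other S-polynomials (S(f_1,g_3), S(f_2,g_3)) all reduce to 0 modulo the current basis, so we have a Gröbner basis.
Inter-reduce: drop elements whose leading term is divisible by another's, tail-reduce, and make monic.
Reduced Gröbner basis: {x_1 - 2/5x_3 - 3/5, x_2^2 - 12/5x_2 + 64/25x_3^2 + 292/25x_3 - 356/25}.

Buchberger on the second generating set:
h_1 = 16x_1^2 + 120x_1 + x_2^2 - 12/5x_2 - 44x_3 - 92, LT = x_1^2.
h_2 = 32x_1^2 + 2x_2^2 - 24/5x_2 + 8x_3 - 40, LT = x_1^2.

S(h_1,h_2): lcm = x_1^2. S = 15/2x_1 - 3x_3 - 9/2.
  reduce S modulo (h_1, h_2):
  remainder 15/2x_1 - 3x_3 - 9/2 ≠ 0; add k_3 = 15/2x_1 - 3x_3 - 9/2 to the basis.

S(h_1,k_3): lcm = x_1^2. S = 2/5x_1x_3 + 81/10x_1 + 1/16x_2^2 - 3/20x_2 - 11/4x_3 - 23/4.
  reduce S modulo (h_1, h_2, k_3):
  remainder 1/16x_2^2 - 3/20x_2 + 4/25x_3^2 + 73/100x_3 - 89/100 ≠ 0; add k_4 = 1/16x_2^2 - 3/20x_2 + 4/25x_3^2 + 73/100x_3 - 89/100 to the basis.

The other S-polynomials (S(h_2,k_3), S(h_1,k_4), S(h_2,k_4), S(k_3,k_4)) all reduce to 0 modulo the current basis, so we have a Gröbner basis.
Inter-reduce: drop elements whose leading term is divisible by another's, tail-reduce, and make monic.
Reduced Gröbner basis: {x_1 - 2/5x_3 - 3/5, x_2^2 - 12/5x_2 + 64/25x_3^2 + 292/25x_3 - 356/25}.

Same reduced basis, so the two generating sets span the same ideal.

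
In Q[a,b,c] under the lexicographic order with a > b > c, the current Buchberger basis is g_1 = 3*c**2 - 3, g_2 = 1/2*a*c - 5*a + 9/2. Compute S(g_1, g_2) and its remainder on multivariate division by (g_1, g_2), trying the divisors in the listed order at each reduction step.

lcm(LM(g_1), LM(g_2)) = a*c**2.
S = (lcm/LT(g_1))·g_1 − (lcm/LT(g_2))·g_2 = 10*a*c - a - 9*c.
Reduce S modulo (g_1, g_2) in that order:
  leading term a*c: subtract (20)·g_2 from 10*a*c - a - 9*c → 99*a - 9*c - 90
  leading term a: no divisor's leading term divides it; move 99*a to the remainder.
  leading term c: no divisor's leading term divides it; move -9*c to the remainder.
  leading term 1: no divisor's leading term divides it; move -90 to the remainder.
The remainder 99*a - 9*c - 90 is nonzero, so it would be added as the next basis element.
An S-polynomial is built so that the two leading terms cancel; whether anything survives reduction is exactly the Gröbner-basis criterion.

S(g_1, g_2) = 10*a*c - a - 9*c; remainder on division = 99*a - 9*c - 90.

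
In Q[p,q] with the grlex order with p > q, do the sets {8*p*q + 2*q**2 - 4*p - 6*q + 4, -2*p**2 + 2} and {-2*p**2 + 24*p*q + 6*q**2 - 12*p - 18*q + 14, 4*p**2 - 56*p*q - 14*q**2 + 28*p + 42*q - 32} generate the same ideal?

Yes, the ideals are equal.

For a fixed monomial order, each ideal has a unique reduced Gröbner basis; comparing bases decides equality.
Buchberger on the first generating set:
f_1 = 8*p*q + 2*q**2 - 4*p - 6*q + 4, LT = p*q.
f_2 = -2*p**2 + 2, LT = p**2.

S(f_1,f_2): lcm = p**2*q. S = 1/4*p*q**2 - 1/2*p**2 - 3/4*p*q + 1/2*p + q.
  leading term p*q**2: subtract (1/32*q)·f_1 from 1/4*p*q**2 - 1/2*p**2 - 3/4*p*q + 1/2*p + q → -1/16*q**3 - 1/2*p**2 - 5/8*p*q + 3/16*q**2 + 1/2*p + 7/8*q
  leading term q**3: no divisor's leading term divides it; move -1/16*q**3 to the remainder.
  leading term p**2: subtract (1/4)·f_2 from -1/2*p**2 - 5/8*p*q + 3/16*q**2 + 1/2*p + 7/8*q → -5/8*p*q + 3/16*q**2 + 1/2*p + 7/8*q - 1/2
  leading term p*q: subtract (-5/64)·f_1 from -5/8*p*q + 3/16*q**2 + 1/2*p + 7/8*q - 1/2 → 11/32*q**2 + 3/16*p + 13/32*q - 3/16
  leading term q**2: no divisor's leading term divides it; move 11/32*q**2 to the remainder.
  leading term p: no divisor's leading term divides it; move 3/16*p to the remainder.
  leading term q: no divisor's leading term divides it; move 13/32*q to the remainder.
  leading term 1: no divisor's leading term divides it; move -3/16 to the remainder.
  remainder -1/16*q**3 + 11/32*q**2 + 3/16*p + 13/32*q - 3/16 ≠ 0; add g_3 = -1/16*q**3 + 11/32*q**2 + 3/16*p + 13/32*q - 3/16 to the basis.

The other S-polynomials (S(f_1,g_3), S(f_2,g_3)) all reduce to 0 modulo the current basis, so we have a Gröbner basis.
Inter-reduce: drop elements whose leading term is divisible by another's, tail-reduce, and make monic.
Reduced Gröbner basis: {q**3 - 11/2*q**2 - 3*p - 13/2*q + 3, p**2 - 1, p*q + 1/4*q**2 - 1/2*p - 3/4*q + 1/2}.

Buchberger on the second generating set:
h_1 = -2*p**2 + 24*p*q + 6*q**2 - 12*p - 18*q + 14, LT = p**2.
h_2 = 4*p**2 - 56*p*q - 14*q**2 + 28*p + 42*q - 32, LT = p**2.

S(h_1,h_2): lcm = p**2. S = 2*p*q + 1/2*q**2 - p - 3/2*q + 1.
  leading term p*q: no divisor's leading term divides it; move 2*p*q to the remainder.
  leading term q**2: no divisor's leading term divides it; move 1/2*q**2 to the remainder.
  leading term p: no divisor's leading term divides it; move -p to the remainder.
  leading term q: no divisor's leading term divides it; move -3/2*q to the remainder.
  leading term 1: no divisor's leading term divides it; move 1 to the remainder.
  remainder 2*p*q + 1/2*q**2 - p - 3/2*q + 1 ≠ 0; add k_3 = 2*p*q + 1/2*q**2 - p - 3/2*q + 1 to the basis.

S(h_1,k_3): lcm = p**2*q. S = -49/4*p*q**2 - 3*q**3 + 1/2*p**2 + 27/4*p*q + 9*q**2 - 1/2*p - 7*q.
  leading term p*q**2: subtract (-49/8*q)·k_3 from -49/4*p*q**2 - 3*q**3 + 1/2*p**2 + 27/4*p*q + 9*q**2 - 1/2*p - 7*q → 1/16*q**3 + 1/2*p**2 + 5/8*p*q - 3/16*q**2 - 1/2*p - 7/8*q
  leading term q**3: no divisor's leading term divides it; move 1/16*q**3 to the remainder.
  leading term p**2: subtract (-1/4)·h_1 from 1/2*p**2 + 5/8*p*q - 3/16*q**2 - 1/2*p - 7/8*q → 53/8*p*q + 21/16*q**2 - 7/2*p - 43/8*q + 7/2
  leading term p*q: subtract (53/16)·k_3 from 53/8*p*q + 21/16*q**2 - 7/2*p - 43/8*q + 7/2 → -11/32*q**2 - 3/16*p - 13/32*q + 3/16
  leading term q**2: no divisor's leading term divides it; move -11/32*q**2 to the remainder.
  leading term p: no divisor's leading term divides it; move -3/16*p to the remainder.
  leading term q: no divisor's leading term divides it; move -13/32*q to the remainder.
  leading term 1: no divisor's leading term divides it; move 3/16 to the remainder.
  remainder 1/16*q**3 - 11/32*q**2 - 3/16*p - 13/32*q + 3/16 ≠ 0; add k_4 = 1/16*q**3 - 11/32*q**2 - 3/16*p - 13/32*q + 3/16 to the basis.

The other S-polynomials (S(h_2,k_3), S(h_1,k_4), S(h_2,k_4), S(k_3,k_4)) all reduce to 0 modulo the current basis, so we have a Gröbner basis.
Inter-reduce: drop elements whose leading term is divisible by another's, tail-reduce, and make monic.
Reduced Gröbner basis: {q**3 - 11/2*q**2 - 3*p - 13/2*q + 3, p**2 - 1, p*q + 1/4*q**2 - 1/2*p - 3/4*q + 1/2}.

Same reduced basis, so the two generating sets span the same ideal.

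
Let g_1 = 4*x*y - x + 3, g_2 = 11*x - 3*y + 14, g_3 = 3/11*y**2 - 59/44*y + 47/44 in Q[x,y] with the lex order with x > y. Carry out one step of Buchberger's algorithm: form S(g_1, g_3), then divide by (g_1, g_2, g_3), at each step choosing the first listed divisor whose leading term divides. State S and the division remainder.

lcm(LM(g_1), LM(g_3)) = x*y**2.
S = (lcm/LT(g_1))·g_1 − (lcm/LT(g_3))·g_3 = 14/3*x*y - 47/12*x + 3/4*y.
Reduce S modulo (g_1, g_2, g_3) in that order:
  leading term x*y: subtract (7/6)·g_1 from 14/3*x*y - 47/12*x + 3/4*y → -11/4*x + 3/4*y - 7/2
  leading term x: subtract (-1/4)·g_2 from -11/4*x + 3/4*y - 7/2 → 0
The remainder is 0, so this S-polynomial contributes no new basis element.

S(g_1, g_3) = 14/3*x*y - 47/12*x + 3/4*y; remainder on division = 0.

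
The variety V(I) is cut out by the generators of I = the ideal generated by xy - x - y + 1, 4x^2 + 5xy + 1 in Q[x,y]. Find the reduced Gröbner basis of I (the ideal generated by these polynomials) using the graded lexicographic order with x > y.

G = {x^2 + 5/4x + 5/4y - 1, xy - x - y + 1, y^2 - 1}

f_1 = xy - x - y + 1, LT = xy.
f_2 = 4x^2 + 5xy + 1, LT = x^2.

S(f_1,f_2): lcm = x^2y. S = -5/4xy^2 - x^2 - xy + x - 1/4y.
  leading term xy^2: subtract (-5/4y)·f_1 from -5/4xy^2 - x^2 - xy + x - 1/4y → -x^2 - 9/4xy - 5/4y^2 + x + y
  leading term x^2: subtract (-1/4)·f_2 from -x^2 - 9/4xy - 5/4y^2 + x + y → -xy - 5/4y^2 + x + y + 1/4
  leading term xy: subtract (-1)·f_1 from -xy - 5/4y^2 + x + y + 1/4 → -5/4y^2 + 5/4
  leading term y^2: no divisor's leading term divides it; move -5/4y^2 to the remainder.
  leading term 1: no divisor's leading term divides it; move 5/4 to the remainder.
  remainder -5/4y^2 + 5/4 ≠ 0; add g_3 = -5/4y^2 + 5/4 to the basis.

S(f_1,g_3): lcm = xy^2. S = -xy - y^2 + x + y.
  leading term xy: subtract (-1)·f_1 from -xy - y^2 + x + y → -y^2 + 1
  leading term y^2: subtract (4/5)·g_3 from -y^2 + 1 → 0
  remainder 0.

S(f_2,g_3): leading monomials are coprime, so the S-polynomial reduces to 0 (Buchberger's first criterion).
Every S-polynomial of the final basis reduces to 0, so we have a Gröbner basis.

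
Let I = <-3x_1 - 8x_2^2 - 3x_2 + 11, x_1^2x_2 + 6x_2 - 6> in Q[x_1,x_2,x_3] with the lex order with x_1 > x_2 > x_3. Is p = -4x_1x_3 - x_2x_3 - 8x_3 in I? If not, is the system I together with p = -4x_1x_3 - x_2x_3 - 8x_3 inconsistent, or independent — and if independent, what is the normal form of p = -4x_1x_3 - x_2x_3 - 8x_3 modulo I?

-4x_1x_3 - x_2x_3 - 8x_3 is independent of I; its normal form modulo I is 32/3x_2^2x_3 + 3x_2x_3 - 68/3x_3.

First compute the reduced Gröbner basis of I by Buchberger's algorithm.
f_1 = -3x_1 - 8x_2^2 - 3x_2 + 11, LT = x_1.
f_2 = x_1^2x_2 + 6x_2 - 6, LT = x_1^2x_2.

S(f_1,f_2): lcm = x_1^2x_2. S = 8/3x_1x_2^3 + x_1x_2^2 - 11/3x_1x_2 - 6x_2 + 6.
  reduce S modulo (f_1, f_2):
  remainder -64/9x_2^5 - 16/3x_2^4 + 167/9x_2^3 + 22/3x_2^2 - 175/9x_2 + 6 ≠ 0; add h_3 = -64/9x_2^5 - 16/3x_2^4 + 167/9x_2^3 + 22/3x_2^2 - 175/9x_2 + 6 to the basis.

The other S-polynomials (S(f_1,h_3), S(f_2,h_3)) all reduce to 0 modulo the current basis, so we have a Gröbner basis.
Inter-reduce: drop elements whose leading term is divisible by another's, tail-reduce, and make monic.
Reduced Gröbner basis: {x_1 + 8/3x_2^2 + x_2 - 11/3, x_2^5 + 3/4x_2^4 - 167/64x_2^3 - 33/32x_2^2 + 175/64x_2 - 27/32}.
Label its elements g_1 = x_1 + 8/3x_2^2 + x_2 - 11/3, g_2 = x_2^5 + 3/4x_2^4 - 167/64x_2^3 - 33/32x_2^2 + 175/64x_2 - 27/32.

Reduce p = -4x_1x_3 - x_2x_3 - 8x_3 modulo G:
  leading term x_1x_3: subtract (-4x_3)·g_1 from -4x_1x_3 - x_2x_3 - 8x_3 → 32/3x_2^2x_3 + 3x_2x_3 - 68/3x_3
  leading term x_2^2x_3: no divisor's leading term divides it; move 32/3x_2^2x_3 to the remainder.
  leading term x_2x_3: no divisor's leading term divides it; move 3x_2x_3 to the remainder.
  leading term x_3: no divisor's leading term divides it; move -68/3x_3 to the remainder.
  normal form = 32/3x_2^2x_3 + 3x_2x_3 - 68/3x_3.
The normal form is nonzero, so p ∉ I. Since p minus its normal form lies in I, I + (p) = I + (r) where r = 32/3x_2^2x_3 + 3x_2x_3 - 68/3x_3; decide whether this ideal is the whole ring.
Run Buchberger on G together with r (pairs among the g_i already reduce to 0 since G is a Gröbner basis):
g_1 = x_1 + 8/3x_2^2 + x_2 - 11/3, LT = x_1.
g_2 = x_2^5 + 3/4x_2^4 - 167/64x_2^3 - 33/32x_2^2 + 175/64x_2 - 27/32, LT = x_2^5.
r = 32/3x_2^2x_3 + 3x_2x_3 - 68/3x_3, LT = x_2^2x_3.

S(g_2,r): lcm = x_2^5x_3. S = 15/32x_2^4x_3 - 31/64x_2^3x_3 - 33/32x_2^2x_3 + 175/64x_2x_3 - 27/32x_3.
  reduce S modulo (g_1, g_2, r):
  remainder 1453401/1048576x_2x_3 - 144225/262144x_3 ≠ 0; add m_4 = 1453401/1048576x_2x_3 - 144225/262144x_3 to the basis.

S(g_2,m_4): lcm = x_2^5x_3. S = 740867/645956x_2^4x_3 - 167/64x_2^3x_3 - 33/32x_2^2x_3 + 175/64x_2x_3 - 27/32x_3.
  reduce S modulo (g_1, g_2, r, m_4):
  remainder 1885642774587/834518307872x_3 ≠ 0; add m_5 = 1885642774587/834518307872x_3 to the basis.

The other S-polynomials (S(g_1,g_2), S(g_1,r), S(g_1,m_4), S(r,m_4), S(g_1,m_5), S(g_2,m_5), S(r,m_5), S(m_4,m_5)) all reduce to 0 modulo the current basis, so we have a Gröbner basis.
Inter-reduce: drop elements whose leading term is divisible by another's, tail-reduce, and make monic.
Reduced Gröbner basis: {x_1 + 8/3x_2^2 + x_2 - 11/3, x_2^5 + 3/4x_2^4 - 167/64x_2^3 - 33/32x_2^2 + 175/64x_2 - 27/32, x_3}.
The reduced Gröbner basis of I + (p) is {x_1 + 8/3x_2^2 + x_2 - 11/3, x_2^5 + 3/4x_2^4 - 167/64x_2^3 - 33/32x_2^2 + 175/64x_2 - 27/32, x_3} ≠ {1}, a proper ideal, so the enlarged system stays consistent: p is independent of I, with normal form 32/3x_2^2x_3 + 3x_2x_3 - 68/3x_3.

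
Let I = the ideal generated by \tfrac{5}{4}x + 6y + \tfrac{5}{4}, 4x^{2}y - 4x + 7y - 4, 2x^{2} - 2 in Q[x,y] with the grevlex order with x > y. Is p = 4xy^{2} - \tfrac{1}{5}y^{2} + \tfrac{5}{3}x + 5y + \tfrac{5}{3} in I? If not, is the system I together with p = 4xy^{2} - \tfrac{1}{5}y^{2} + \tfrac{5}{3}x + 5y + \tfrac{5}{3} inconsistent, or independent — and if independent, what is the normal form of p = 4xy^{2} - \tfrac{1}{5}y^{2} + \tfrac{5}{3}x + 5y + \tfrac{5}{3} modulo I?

First compute the reduced Gröbner basis of I by Buchberger's algorithm.
f_1 = \tfrac{5}{4}x + 6y + \tfrac{5}{4}, LT = x.
f_2 = 4x^{2}y - 4x + 7y - 4, LT = x^{2}y.
f_3 = 2x^{2} - 2, LT = x^{2}.

S(f_1,f_2): lcm = x^{2}y. S = \tfrac{24}{5}xy^{2} + xy + x - \tfrac{7}{4}y + 1.
  leading term xy^{2}: subtract (\tfrac{96}{25}y^{2})·f_1 from \tfrac{24}{5}xy^{2} + xy + x - \tfrac{7}{4}y + 1 → -\tfrac{576}{25}y^{3} + xy - \tfrac{24}{5}y^{2} + x - \tfrac{7}{4}y + 1
  leading term y^{3}: no divisor's leading term divides it; move -\tfrac{576}{25}y^{3} to the remainder.
  leading term xy: subtract (\tfrac{4}{5}y)·f_1 from xy - \tfrac{24}{5}y^{2} + x - \tfrac{7}{4}y + 1 → -\tfrac{48}{5}y^{2} + x - \tfrac{11}{4}y + 1
  leading term y^{2}: no divisor's leading term divides it; move -\tfrac{48}{5}y^{2} to the remainder.
  leading term x: subtract (\tfrac{4}{5})·f_1 from x - \tfrac{11}{4}y + 1 → -\tfrac{151}{20}y
  leading term y: no divisor's leading term divides it; move -\tfrac{151}{20}y to the remainder.
  remainder -\tfrac{576}{25}y^{3} - \tfrac{48}{5}y^{2} - \tfrac{151}{20}y ≠ 0; add h_4 = -\tfrac{576}{25}y^{3} - \tfrac{48}{5}y^{2} - \tfrac{151}{20}y to the basis.

S(f_1,f_3): lcm = x^{2}. S = \tfrac{24}{5}xy + x + 1.
  leading term xy: subtract (\tfrac{96}{25}y)·f_1 from \tfrac{24}{5}xy + x + 1 → -\tfrac{576}{25}y^{2} + x - \tfrac{24}{5}y + 1
  leading term y^{2}: no divisor's leading term divides it; move -\tfrac{576}{25}y^{2} to the remainder.
  leading term x: subtract (\tfrac{4}{5})·f_1 from x - \tfrac{24}{5}y + 1 → -\tfrac{48}{5}y
  leading term y: no divisor's leading term divides it; move -\tfrac{48}{5}y to the remainder.
  remainder -\tfrac{576}{25}y^{2} - \tfrac{48}{5}y ≠ 0; add h_5 = -\tfrac{576}{25}y^{2} - \tfrac{48}{5}y to the basis.

S(f_2,f_3): lcm = x^{2}y. S = -x + \tfrac{11}{4}y - 1.
  leading term x: subtract (-\tfrac{4}{5})·f_1 from -x + \tfrac{11}{4}y - 1 → \tfrac{151}{20}y
  leading term y: no divisor's leading term divides it; move \tfrac{151}{20}y to the remainder.
  remainder \tfrac{151}{20}y ≠ 0; add h_6 = \tfrac{151}{20}y to the basis.

S(f_1,h_4): leading monomials are coprime, so the S-polynomial reduces to 0 (Buchberger's first criterion).
S(f_2,h_4): lcm = x^{2}y^{3}. S = -\tfrac{5}{12}x^{2}y^{2} - \tfrac{755}{2304}x^{2}y - xy^{2} + \tfrac{7}{4}y^{3} - y^{2}.
  leading term x^{2}y^{2}: subtract (-\tfrac{1}{3}xy^{2})·f_1 from -\tfrac{5}{12}x^{2}y^{2} - \tfrac{755}{2304}x^{2}y - xy^{2} + \tfrac{7}{4}y^{3} - y^{2} → 2xy^{3} - \tfrac{755}{2304}x^{2}y - \tfrac{7}{12}xy^{2} + \tfrac{7}{4}y^{3} - y^{2}
  leading term xy^{3}: subtract (\tfrac{8}{5}y^{3})·f_1 from 2xy^{3} - \tfrac{755}{2304}x^{2}y - \tfrac{7}{12}xy^{2} + \tfrac{7}{4}y^{3} - y^{2} → -\tfrac{48}{5}y^{4} - \tfrac{755}{2304}x^{2}y - \tfrac{7}{12}xy^{2} - \tfrac{1}{4}y^{3} - y^{2}
  leading term y^{4}: subtract (\tfrac{5}{12}y)·h_4 from -\tfrac{48}{5}y^{4} - \tfrac{755}{2304}x^{2}y - \tfrac{7}{12}xy^{2} - \tfrac{1}{4}y^{3} - y^{2} → -\tfrac{755}{2304}x^{2}y - \tfrac{7}{12}xy^{2} + \tfrac{15}{4}y^{3} + \tfrac{103}{48}y^{2}
  leading term x^{2}y: subtract (-\tfrac{151}{576}xy)·f_1 from -\tfrac{755}{2304}x^{2}y - \tfrac{7}{12}xy^{2} + \tfrac{15}{4}y^{3} + \tfrac{103}{48}y^{2} → \tfrac{95}{96}xy^{2} + \tfrac{15}{4}y^{3} + \tfrac{755}{2304}xy + \tfrac{103}{48}y^{2}
  leading term xy^{2}: subtract (\tfrac{19}{24}y^{2})·f_1 from \tfrac{95}{96}xy^{2} + \tfrac{15}{4}y^{3} + \tfrac{755}{2304}xy + \tfrac{103}{48}y^{2} → -y^{3} + \tfrac{755}{2304}xy + \tfrac{37}{32}y^{2}
  leading term y^{3}: subtract (\tfrac{25}{576})·h_4 from -y^{3} + \tfrac{755}{2304}xy + \tfrac{37}{32}y^{2} → \tfrac{755}{2304}xy + \tfrac{151}{96}y^{2} + \tfrac{755}{2304}y
  leading term xy: subtract (\tfrac{151}{576}y)·f_1 from \tfrac{755}{2304}xy + \tfrac{151}{96}y^{2} + \tfrac{755}{2304}y → 0
  remainder 0.

S(f_3,h_4): leading monomials are coprime, so the S-polynomial reduces to 0 (Buchberger's first criterion).
S(f_1,h_5): leading monomials are coprime, so the S-polynomial reduces to 0 (Buchberger's first criterion).
S(f_2,h_5): lcm = x^{2}y^{2}. S = -\tfrac{5}{12}x^{2}y - xy + \tfrac{7}{4}y^{2} - y.
  leading term x^{2}y: subtract (-\tfrac{1}{3}xy)·f_1 from -\tfrac{5}{12}x^{2}y - xy + \tfrac{7}{4}y^{2} - y → 2xy^{2} - \tfrac{7}{12}xy + \tfrac{7}{4}y^{2} - y
  leading term xy^{2}: subtract (\tfrac{8}{5}y^{2})·f_1 from 2xy^{2} - \tfrac{7}{12}xy + \tfrac{7}{4}y^{2} - y → -\tfrac{48}{5}y^{3} - \tfrac{7}{12}xy - \tfrac{1}{4}y^{2} - y
  leading term y^{3}: subtract (\tfrac{5}{12})·h_4 from -\tfrac{48}{5}y^{3} - \tfrac{7}{12}xy - \tfrac{1}{4}y^{2} - y → -\tfrac{7}{12}xy + \tfrac{15}{4}y^{2} + \tfrac{103}{48}y
  leading term xy: subtract (-\tfrac{7}{15}y)·f_1 from -\tfrac{7}{12}xy + \tfrac{15}{4}y^{2} + \tfrac{103}{48}y → \tfrac{131}{20}y^{2} + \tfrac{131}{48}y
  leading term y^{2}: subtract (-\tfrac{655}{2304})·h_5 from \tfrac{131}{20}y^{2} + \tfrac{131}{48}y → 0
  remainder 0.

S(f_3,h_5): leading monomials are coprime, so the S-polynomial reduces to 0 (Buchberger's first criterion).
S(h_4,h_5): lcm = y^{3}. S = \tfrac{755}{2304}y.
  leading term y: subtract (\tfrac{25}{576})·h_6 from \tfrac{755}{2304}y → 0
  remainder 0.

S(f_1,h_6): leading monomials are coprime, so the S-polynomial reduces to 0 (Buchberger's first criterion).
S(f_2,h_6): lcm = x^{2}y. S = -x + \tfrac{7}{4}y - 1.
  leading term x: subtract (-\tfrac{4}{5})·f_1 from -x + \tfrac{7}{4}y - 1 → \tfrac{131}{20}y
  leading term y: subtract (\tfrac{131}{151})·h_6 from \tfrac{131}{20}y → 0
  remainder 0.

S(f_3,h_6): leading monomials are coprime, so the S-polynomial reduces to 0 (Buchberger's first criterion).
S(h_4,h_6): lcm = y^{3}. S = \tfrac{5}{12}y^{2} + \tfrac{755}{2304}y.
  leading term y^{2}: subtract (-\tfrac{125}{6912})·h_5 from \tfrac{5}{12}y^{2} + \tfrac{755}{2304}y → \tfrac{355}{2304}y
  leading term y: subtract (\tfrac{1775}{86976})·h_6 from \tfrac{355}{2304}y → 0
  remainder 0.

S(h_5,h_6): lcm = y^{2}. S = \tfrac{5}{12}y.
  leading term y: subtract (\tfrac{25}{453})·h_6 from \tfrac{5}{12}y → 0
  remainder 0.

Every S-polynomial of the final basis reduces to 0, so we have a Gröbner basis.
Inter-reduce: drop elements whose leading term is divisible by another's, tail-reduce, and make monic.
Reduced Gröbner basis: {x + 1, y}.
Label its elements g_1 = x + 1, g_2 = y.

Reduce p = 4xy^{2} - \tfrac{1}{5}y^{2} + \tfrac{5}{3}x + 5y + \tfrac{5}{3} modulo G:
  leading term xy^{2}: subtract (4y^{2})·g_1 from 4xy^{2} - \tfrac{1}{5}y^{2} + \tfrac{5}{3}x + 5y + \tfrac{5}{3} → -\tfrac{21}{5}y^{2} + \tfrac{5}{3}x + 5y + \tfrac{5}{3}
  leading term y^{2}: subtract (-\tfrac{21}{5}y)·g_2 from -\tfrac{21}{5}y^{2} + \tfrac{5}{3}x + 5y + \tfrac{5}{3} → \tfrac{5}{3}x + 5y + \tfrac{5}{3}
  leading term x: subtract (\tfrac{5}{3})·g_1 from \tfrac{5}{3}x + 5y + \tfrac{5}{3} → 5y
  leading term y: subtract (5)·g_2 from 5y → 0
  normal form = 0.
Since the normal form is 0, p ∈ I.

Ideal membership is decidable via reduction modulo a Gröbner basis.

4xy^{2} - \tfrac{1}{5}y^{2} + \tfrac{5}{3}x + 5y + \tfrac{5}{3} lies in I (it reduces to 0).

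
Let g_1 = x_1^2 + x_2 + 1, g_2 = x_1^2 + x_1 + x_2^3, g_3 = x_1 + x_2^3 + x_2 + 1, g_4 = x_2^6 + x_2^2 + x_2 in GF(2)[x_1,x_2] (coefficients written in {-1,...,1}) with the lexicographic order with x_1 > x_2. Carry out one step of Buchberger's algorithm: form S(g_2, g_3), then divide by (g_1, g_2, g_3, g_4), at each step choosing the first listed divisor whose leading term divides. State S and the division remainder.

lcm(LM(g_2), LM(g_3)) = x_1^2.
S = (lcm/LT(g_2))·g_2 − (lcm/LT(g_3))·g_3 = x_1x_2^3 + x_1x_2 + x_2^3.
Reduce S modulo (g_1, g_2, g_3, g_4) in that order:
  leading term x_1x_2^3: subtract (x_2^3)·g_3 from x_1x_2^3 + x_1x_2 + x_2^3 → x_1x_2 + x_2^6 + x_2^4
  leading term x_1x_2: subtract (x_2)·g_3 from x_1x_2 + x_2^6 + x_2^4 → x_2^6 + x_2^2 + x_2
  leading term x_2^6: subtract (1)·g_4 from x_2^6 + x_2^2 + x_2 → 0
The remainder is 0, so this S-polynomial contributes no new basis element.
An S-polynomial is built so that the two leading terms cancel; whether anything survives reduction is exactly the Gröbner-basis criterion.

S(g_2, g_3) = x_1x_2^3 + x_1x_2 + x_2^3; remainder on division = 0.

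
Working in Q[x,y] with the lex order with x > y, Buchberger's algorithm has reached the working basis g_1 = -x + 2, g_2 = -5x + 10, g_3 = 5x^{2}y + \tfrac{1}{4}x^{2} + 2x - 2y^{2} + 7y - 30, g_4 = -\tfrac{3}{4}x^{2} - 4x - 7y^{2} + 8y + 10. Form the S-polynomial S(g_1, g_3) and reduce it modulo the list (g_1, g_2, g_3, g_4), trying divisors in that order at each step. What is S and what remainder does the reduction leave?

S(g_1, g_3) = -\tfrac{1}{20}x^{2} - 2xy - \tfrac{2}{5}x + \tfrac{2}{5}y^{2} - \tfrac{7}{5}y + 6; remainder on division = \tfrac{2}{5}y^{2} - \tfrac{27}{5}y + 5.

lcm(LM(g_1), LM(g_3)) = x^{2}y.
S = (lcm/LT(g_1))·g_1 − (lcm/LT(g_3))·g_3 = -\tfrac{1}{20}x^{2} - 2xy - \tfrac{2}{5}x + \tfrac{2}{5}y^{2} - \tfrac{7}{5}y + 6.
Reduce S modulo (g_1, g_2, g_3, g_4) in that order:
  leading term x^{2}: subtract (\tfrac{1}{20}x)·g_1 from -\tfrac{1}{20}x^{2} - 2xy - \tfrac{2}{5}x + \tfrac{2}{5}y^{2} - \tfrac{7}{5}y + 6 → -2xy - \tfrac{1}{2}x + \tfrac{2}{5}y^{2} - \tfrac{7}{5}y + 6
  leading term xy: subtract (2y)·g_1 from -2xy - \tfrac{1}{2}x + \tfrac{2}{5}y^{2} - \tfrac{7}{5}y + 6 → -\tfrac{1}{2}x + \tfrac{2}{5}y^{2} - \tfrac{27}{5}y + 6
  leading term x: subtract (\tfrac{1}{2})·g_1 from -\tfrac{1}{2}x + \tfrac{2}{5}y^{2} - \tfrac{27}{5}y + 6 → \tfrac{2}{5}y^{2} - \tfrac{27}{5}y + 5
  leading term y^{2}: no divisor's leading term divides it; move \tfrac{2}{5}y^{2} to the remainder.
  leading term y: no divisor's leading term divides it; move -\tfrac{27}{5}y to the remainder.
  leading term 1: no divisor's leading term divides it; move 5 to the remainder.
The remainder \tfrac{2}{5}y^{2} - \tfrac{27}{5}y + 5 is nonzero, so it would be added as the next basis element.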